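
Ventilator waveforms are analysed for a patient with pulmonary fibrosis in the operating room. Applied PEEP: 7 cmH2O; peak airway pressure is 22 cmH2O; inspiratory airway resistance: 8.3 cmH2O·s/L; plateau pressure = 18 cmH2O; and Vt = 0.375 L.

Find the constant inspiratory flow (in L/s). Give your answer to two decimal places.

flow = (PIP − Pplat) / Raw = 4.0 / 8.3 = 0.4819 L/s.

0.48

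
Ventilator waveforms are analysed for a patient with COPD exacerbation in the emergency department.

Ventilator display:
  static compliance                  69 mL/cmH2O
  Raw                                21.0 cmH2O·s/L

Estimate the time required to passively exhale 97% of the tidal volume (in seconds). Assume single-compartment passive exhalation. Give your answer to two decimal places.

5.08

τ = R × C = 21.0 × 69 mL/cmH2O = 21.0 × 0.069 L/cmH2O = 1.449 s.
Exhaled fraction f = 1 − e^(−t/τ) → t = −τ·ln(1 − f) = −1.449·ln(0.03) = 5.081 s.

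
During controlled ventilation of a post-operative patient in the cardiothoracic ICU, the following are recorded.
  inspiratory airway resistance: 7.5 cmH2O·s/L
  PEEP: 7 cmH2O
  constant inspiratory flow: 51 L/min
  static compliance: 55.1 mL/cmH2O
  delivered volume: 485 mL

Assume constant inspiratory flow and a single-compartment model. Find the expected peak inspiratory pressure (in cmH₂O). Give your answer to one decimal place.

22.2

Flow: 51 L/min ÷ 60 = 0.85 L/s.
Equation of motion (constant flow): PIP = Vt/C + R·V̇ + PEEP.
PIP = 485/55.1 + 7.5×0.85 + 7 = 8.802 + 6.375 + 7 = 22.177 cmH2O.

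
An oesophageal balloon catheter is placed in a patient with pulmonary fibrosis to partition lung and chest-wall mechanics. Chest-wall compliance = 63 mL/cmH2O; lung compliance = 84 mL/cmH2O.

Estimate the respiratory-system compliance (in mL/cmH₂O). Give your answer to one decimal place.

36.0

Lung and chest wall are elastances in series: 1/Crs = 1/CL + 1/Ccw.
1/Crs = 1/84 + 1/63 = 0.02778.
Crs = 35.997 mL/cmH2O.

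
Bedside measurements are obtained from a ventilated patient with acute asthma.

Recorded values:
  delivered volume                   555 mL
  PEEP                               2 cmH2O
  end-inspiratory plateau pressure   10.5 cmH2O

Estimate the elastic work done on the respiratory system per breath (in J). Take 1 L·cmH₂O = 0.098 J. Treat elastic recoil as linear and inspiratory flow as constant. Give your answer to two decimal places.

Elastic work ≈ ½ × (Pplat − PEEP) × Vt = 0.5 × (10.5 − 2) × 0.555 L = 0.5 × 8.5 × 0.555 = 2.359 L·cmH2O.
× 0.098 J/(L·cmH2O) → 0.2312 J.

0.23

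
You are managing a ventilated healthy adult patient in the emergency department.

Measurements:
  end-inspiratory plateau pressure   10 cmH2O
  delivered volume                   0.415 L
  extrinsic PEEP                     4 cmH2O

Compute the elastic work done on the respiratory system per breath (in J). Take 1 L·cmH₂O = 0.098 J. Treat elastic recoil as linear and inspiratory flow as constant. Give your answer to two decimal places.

0.12

Elastic work ≈ ½ × (Pplat − PEEP) × Vt = 0.5 × (10 − 4) × 0.415 L = 0.5 × 6.0 × 0.415 = 1.245 L·cmH2O.
× 0.098 J/(L·cmH2O) → 0.122 J.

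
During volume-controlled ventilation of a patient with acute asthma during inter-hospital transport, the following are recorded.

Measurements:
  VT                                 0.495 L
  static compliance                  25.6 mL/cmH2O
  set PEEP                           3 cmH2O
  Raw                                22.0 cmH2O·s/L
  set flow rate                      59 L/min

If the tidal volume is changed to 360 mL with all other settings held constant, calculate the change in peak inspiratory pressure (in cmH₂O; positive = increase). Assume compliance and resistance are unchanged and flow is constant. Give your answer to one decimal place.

-5.3

PIP = Vt/C + R·V̇ + PEEP (constant-flow equation of motion).
Only the elastic term changes: ΔPIP = ΔVt / C = (360 − 495) / 25.6 = -5.273 cmH2O.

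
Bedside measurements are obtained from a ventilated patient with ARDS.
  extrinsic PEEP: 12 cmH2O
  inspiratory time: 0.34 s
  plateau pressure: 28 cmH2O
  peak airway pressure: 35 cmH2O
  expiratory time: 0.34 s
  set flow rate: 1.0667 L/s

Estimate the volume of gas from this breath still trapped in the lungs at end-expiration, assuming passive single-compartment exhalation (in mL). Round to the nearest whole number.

Vt = flow × Ti = 1.0667 L/s × 0.34 s × 1000 mL/L = 362.68 mL.
R = (PIP − Pplat)/V̇ = (35 − 28) / 1.0667 = 7.0/1.0667 = 6.562 cmH2O·s/L.
C = Vt/(Pplat − PEEP) = 362.68 / (28 − 12) = 362.68/16.0 = 22.668 mL/cmH2O.
τ = R × C = 6.562 × 0.02267 L/cmH2O = 0.1488 s.
Fraction remaining = e^(−Te/τ) = e^(−0.34/0.1488) = 0.1018.
Trapped volume = 362.68 × 0.1018 = 36.921 mL.

37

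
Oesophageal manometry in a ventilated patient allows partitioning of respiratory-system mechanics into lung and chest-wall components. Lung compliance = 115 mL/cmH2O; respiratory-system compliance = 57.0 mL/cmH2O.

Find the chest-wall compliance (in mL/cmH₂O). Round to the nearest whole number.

1/Ccw = 1/Crs − 1/CL.
1/Ccw = 1/57.0 − 1/115 = 0.008848.
Ccw = 113.02 mL/cmH2O.

113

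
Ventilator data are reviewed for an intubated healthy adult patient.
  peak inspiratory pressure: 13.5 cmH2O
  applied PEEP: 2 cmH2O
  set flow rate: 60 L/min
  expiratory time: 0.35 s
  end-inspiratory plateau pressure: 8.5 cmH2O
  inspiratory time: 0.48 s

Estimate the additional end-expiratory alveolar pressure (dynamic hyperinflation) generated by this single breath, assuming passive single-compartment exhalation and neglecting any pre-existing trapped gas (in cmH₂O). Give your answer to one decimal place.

2.5

Flow: 60 L/min ÷ 60 = 1 L/s.
Vt = flow × Ti = 1 L/s × 0.48 s × 1000 mL/L = 480.0 mL.
R = (PIP − Pplat)/V̇ = (13.5 − 8.5) / 1 = 5.0/1 = 5.0 cmH2O·s/L.
C = Vt/(Pplat − PEEP) = 480.0 / (8.5 − 2) = 480.0/6.5 = 73.846 mL/cmH2O.
τ = R × C = 5.0 × 0.07385 L/cmH2O = 0.3693 s.
Fraction remaining = e^(−Te/τ) = e^(−0.35/0.3693) = 0.3876; trapped volume = 480.0 × 0.3876 = 186.05 mL.
Additional alveolar pressure from trapping ≈ V_trapped / C = 186.05 / 73.846 = 2.519 cmH2O.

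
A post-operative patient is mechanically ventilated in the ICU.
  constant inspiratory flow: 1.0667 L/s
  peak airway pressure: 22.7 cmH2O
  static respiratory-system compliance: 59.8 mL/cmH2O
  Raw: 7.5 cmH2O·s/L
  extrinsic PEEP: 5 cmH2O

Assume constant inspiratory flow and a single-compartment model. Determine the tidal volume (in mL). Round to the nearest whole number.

Equation of motion (constant flow): PIP = Vt/C + R·V̇ + PEEP.
Vt/C = PIP − R·V̇ − PEEP = 22.7 − 8.0 − 5 = 9.7 cmH2O.
Vt = C × 9.7 = 59.8 × 9.7 = 580.06 mL.

580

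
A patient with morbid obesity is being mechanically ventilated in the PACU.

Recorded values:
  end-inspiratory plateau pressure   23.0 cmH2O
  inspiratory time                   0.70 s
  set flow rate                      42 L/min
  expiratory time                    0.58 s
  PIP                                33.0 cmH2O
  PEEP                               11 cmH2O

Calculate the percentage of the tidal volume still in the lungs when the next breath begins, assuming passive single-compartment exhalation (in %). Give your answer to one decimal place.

37.0

Flow: 42 L/min ÷ 60 = 0.7 L/s.
Vt = flow × Ti = 0.7 L/s × 0.70 s × 1000 mL/L = 490.0 mL.
R = (PIP − Pplat)/V̇ = (33.0 − 23.0) / 0.7 = 10.0/0.7 = 14.286 cmH2O·s/L.
C = Vt/(Pplat − PEEP) = 490.0 / (23.0 − 11) = 490.0/12.0 = 40.833 mL/cmH2O.
τ = R × C = 14.286 × 0.04083 L/cmH2O = 0.5833 s.
Fraction remaining at end-expiration = e^(−Te/τ) = e^(−0.58/0.5833) = 0.37 → 37.0%.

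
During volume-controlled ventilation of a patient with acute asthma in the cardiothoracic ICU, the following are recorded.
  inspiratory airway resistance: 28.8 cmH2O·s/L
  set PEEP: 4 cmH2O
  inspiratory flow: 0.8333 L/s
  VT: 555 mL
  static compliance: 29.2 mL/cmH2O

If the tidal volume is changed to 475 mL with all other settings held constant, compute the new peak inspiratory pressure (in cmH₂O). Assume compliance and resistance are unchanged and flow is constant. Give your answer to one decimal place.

PIP = Vt/C + R·V̇ + PEEP (constant-flow equation of motion).
Only the elastic term changes: ΔPIP = ΔVt / C = (475 − 555) / 29.2 = -2.74 cmH2O.
Original PIP = 555/29.2 + 28.8×0.8333 + 4 = 47.006 cmH2O; new PIP = 47.006 + (-2.74) = 44.266 cmH2O.

44.3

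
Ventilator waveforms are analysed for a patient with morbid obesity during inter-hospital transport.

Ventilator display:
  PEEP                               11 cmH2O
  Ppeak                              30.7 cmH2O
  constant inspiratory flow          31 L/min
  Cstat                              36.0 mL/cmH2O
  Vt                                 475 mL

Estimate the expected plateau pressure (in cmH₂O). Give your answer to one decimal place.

24.2

Pplat = PEEP + Vt / Cstat = 11 + 475 / 36.0 = 11 + 13.194 = 24.194 cmH2O.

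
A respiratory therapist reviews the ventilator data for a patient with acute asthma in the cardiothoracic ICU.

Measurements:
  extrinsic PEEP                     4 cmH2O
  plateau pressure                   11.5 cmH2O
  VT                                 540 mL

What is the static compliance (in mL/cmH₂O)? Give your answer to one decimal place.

Cstat = Vt / (Pplat − PEEP) = 540 / (11.5 − 4) = 540 / 7.5 = 72.0 mL/cmH2O.

72.0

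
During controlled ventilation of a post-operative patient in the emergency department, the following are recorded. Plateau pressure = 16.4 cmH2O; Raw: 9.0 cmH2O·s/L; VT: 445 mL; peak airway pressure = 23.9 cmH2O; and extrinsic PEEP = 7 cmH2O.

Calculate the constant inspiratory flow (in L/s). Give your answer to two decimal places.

flow = (PIP − Pplat) / Raw = 7.5 / 9.0 = 0.8333 L/s.

0.83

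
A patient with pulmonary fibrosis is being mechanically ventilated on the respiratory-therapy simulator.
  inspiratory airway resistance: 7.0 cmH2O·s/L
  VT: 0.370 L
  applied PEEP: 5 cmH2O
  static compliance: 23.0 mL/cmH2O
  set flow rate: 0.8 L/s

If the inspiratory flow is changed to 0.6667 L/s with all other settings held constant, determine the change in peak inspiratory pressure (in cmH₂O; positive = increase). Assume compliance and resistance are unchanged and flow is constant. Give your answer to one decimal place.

-0.9

PIP = Vt/C + R·V̇ + PEEP (constant-flow equation of motion).
Only the resistive term changes: ΔPIP = R × ΔV̇ = 7.0 × (0.6667 − 0.8) = 7.0 × -0.1333 = -0.9331 cmH2O.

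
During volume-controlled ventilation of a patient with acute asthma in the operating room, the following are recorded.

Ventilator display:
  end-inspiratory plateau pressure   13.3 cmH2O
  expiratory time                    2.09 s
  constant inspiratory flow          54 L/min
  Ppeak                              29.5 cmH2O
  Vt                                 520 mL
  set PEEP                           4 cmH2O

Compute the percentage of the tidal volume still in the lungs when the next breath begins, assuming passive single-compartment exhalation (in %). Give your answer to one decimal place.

Flow: 54 L/min ÷ 60 = 0.9 L/s.
R = (PIP − Pplat)/V̇ = (29.5 − 13.3) / 0.9 = 16.2/0.9 = 18.0 cmH2O·s/L.
C = Vt/(Pplat − PEEP) = 520.0 / (13.3 − 4) = 520.0/9.3 = 55.914 mL/cmH2O.
τ = R × C = 18.0 × 0.05591 L/cmH2O = 1.006 s.
Fraction remaining at end-expiration = e^(−Te/τ) = e^(−2.09/1.006) = 0.1252 → 12.52%.

12.5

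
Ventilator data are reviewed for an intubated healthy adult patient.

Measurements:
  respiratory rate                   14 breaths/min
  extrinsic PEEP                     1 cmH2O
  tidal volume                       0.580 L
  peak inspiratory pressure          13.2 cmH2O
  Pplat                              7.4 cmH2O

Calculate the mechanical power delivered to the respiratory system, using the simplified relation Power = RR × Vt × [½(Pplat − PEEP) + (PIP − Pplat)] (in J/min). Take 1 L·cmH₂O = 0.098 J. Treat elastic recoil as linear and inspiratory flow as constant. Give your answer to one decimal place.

Per-breath work = Vt × [½(Pplat−PEEP) + (PIP−Pplat)] = 0.580 × [0.5×6.4 + 5.8] = 0.580 × 9.0 = 5.22 L·cmH2O.
Power = 14 × 5.22 = 73.08 L·cmH2O/min.
× 0.098 J/(L·cmH2O) → 7.162 J/min.

7.2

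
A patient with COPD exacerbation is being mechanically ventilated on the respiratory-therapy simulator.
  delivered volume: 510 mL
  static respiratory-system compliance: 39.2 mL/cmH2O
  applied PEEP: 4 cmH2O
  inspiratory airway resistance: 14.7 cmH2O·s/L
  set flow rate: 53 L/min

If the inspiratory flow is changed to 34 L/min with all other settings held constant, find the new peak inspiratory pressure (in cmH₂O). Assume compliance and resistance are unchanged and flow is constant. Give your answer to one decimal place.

25.3

Flow: 53 L/min ÷ 60 = 0.8833 L/s.
New flow: 34 L/min ÷ 60 = 0.5667 L/s.
PIP = Vt/C + R·V̇ + PEEP (constant-flow equation of motion).
Only the resistive term changes: ΔPIP = R × ΔV̇ = 14.7 × (0.5667 − 0.8833) = 14.7 × -0.3166 = -4.654 cmH2O.
Original PIP = 510/39.2 + 14.7×0.8833 + 4 = 29.995 cmH2O; new PIP = 29.995 + (-4.654) = 25.341 cmH2O.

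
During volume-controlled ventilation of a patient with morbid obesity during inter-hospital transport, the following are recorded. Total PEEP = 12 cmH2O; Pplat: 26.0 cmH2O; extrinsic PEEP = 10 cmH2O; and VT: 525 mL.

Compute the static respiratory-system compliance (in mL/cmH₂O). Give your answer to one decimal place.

End-expiratory occlusion gives total PEEP = 12 cmH2O (intrinsic PEEP = 12 − 10 = 2). Use total PEEP for the elastic gradient.
Cstat = Vt / (Pplat − PEEPtotal) = 525 / (26.0 − 12) = 525 / 14.0 = 37.5 mL/cmH2O.

37.5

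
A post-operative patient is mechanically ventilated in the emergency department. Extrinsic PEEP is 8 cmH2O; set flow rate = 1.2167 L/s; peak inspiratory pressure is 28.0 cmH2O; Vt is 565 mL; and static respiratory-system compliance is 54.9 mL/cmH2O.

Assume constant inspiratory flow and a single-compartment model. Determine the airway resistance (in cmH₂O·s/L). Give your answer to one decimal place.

8.0

Equation of motion (constant flow): PIP = Vt/C + R·V̇ + PEEP.
R·V̇ = PIP − Vt/C − PEEP = 28.0 − 565/54.9 − 8 = 28.0 − 10.291 − 8 = 9.709 cmH2O.
R = 9.709 / 1.2167 = 7.98 cmH2O·s/L.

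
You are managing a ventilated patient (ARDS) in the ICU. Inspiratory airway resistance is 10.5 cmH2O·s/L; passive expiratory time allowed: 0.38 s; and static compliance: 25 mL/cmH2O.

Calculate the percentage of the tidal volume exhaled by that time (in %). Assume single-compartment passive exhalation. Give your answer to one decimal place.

τ = R × C = 10.5 × 25 mL/cmH2O = 10.5 × 0.025 L/cmH2O = 0.2625 s.
Passive exhalation: V(t)/V₀ = e^(−t/τ) = e^(−0.38/0.2625) = 0.2351.
Fraction exhaled = 1 − 0.2351 = 0.7649 → 76.49%.

76.5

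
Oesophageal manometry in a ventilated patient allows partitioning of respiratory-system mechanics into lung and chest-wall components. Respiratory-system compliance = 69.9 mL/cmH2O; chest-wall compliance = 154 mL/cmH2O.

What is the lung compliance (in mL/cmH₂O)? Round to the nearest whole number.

128

1/CL = 1/Crs − 1/Ccw.
1/CL = 1/69.9 − 1/154 = 0.007813.
CL = 127.99 mL/cmH2O.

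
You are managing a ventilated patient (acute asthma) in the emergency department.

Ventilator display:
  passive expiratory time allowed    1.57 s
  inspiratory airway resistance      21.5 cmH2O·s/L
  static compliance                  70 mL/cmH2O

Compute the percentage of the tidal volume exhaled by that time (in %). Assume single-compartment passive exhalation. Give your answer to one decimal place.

τ = R × C = 21.5 × 70 mL/cmH2O = 21.5 × 0.070 L/cmH2O = 1.505 s.
Passive exhalation: V(t)/V₀ = e^(−t/τ) = e^(−1.57/1.505) = 0.3523.
Fraction exhaled = 1 − 0.3523 = 0.6477 → 64.77%.

64.8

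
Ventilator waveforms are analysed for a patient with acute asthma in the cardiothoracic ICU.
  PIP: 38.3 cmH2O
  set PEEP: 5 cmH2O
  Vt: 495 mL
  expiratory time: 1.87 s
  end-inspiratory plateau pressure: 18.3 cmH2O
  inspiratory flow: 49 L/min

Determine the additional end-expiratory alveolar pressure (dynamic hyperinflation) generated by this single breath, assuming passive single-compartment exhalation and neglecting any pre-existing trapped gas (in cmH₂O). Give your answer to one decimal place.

Flow: 49 L/min ÷ 60 = 0.8167 L/s.
R = (PIP − Pplat)/V̇ = (38.3 − 18.3) / 0.8167 = 20.0/0.8167 = 24.489 cmH2O·s/L.
C = Vt/(Pplat − PEEP) = 495.0 / (18.3 − 5) = 495.0/13.3 = 37.218 mL/cmH2O.
τ = R × C = 24.489 × 0.03722 L/cmH2O = 0.9115 s.
Fraction remaining = e^(−Te/τ) = e^(−1.87/0.9115) = 0.1285; trapped volume = 495.0 × 0.1285 = 63.608 mL.
Additional alveolar pressure from trapping ≈ V_trapped / C = 63.608 / 37.218 = 1.709 cmH2O.

1.7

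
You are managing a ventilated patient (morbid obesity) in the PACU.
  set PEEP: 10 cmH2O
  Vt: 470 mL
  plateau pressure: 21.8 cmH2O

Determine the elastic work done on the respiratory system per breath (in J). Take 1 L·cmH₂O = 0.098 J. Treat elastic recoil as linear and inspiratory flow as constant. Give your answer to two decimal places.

0.27

Elastic work ≈ ½ × (Pplat − PEEP) × Vt = 0.5 × (21.8 − 10) × 0.470 L = 0.5 × 11.8 × 0.470 = 2.773 L·cmH2O.
× 0.098 J/(L·cmH2O) → 0.2718 J.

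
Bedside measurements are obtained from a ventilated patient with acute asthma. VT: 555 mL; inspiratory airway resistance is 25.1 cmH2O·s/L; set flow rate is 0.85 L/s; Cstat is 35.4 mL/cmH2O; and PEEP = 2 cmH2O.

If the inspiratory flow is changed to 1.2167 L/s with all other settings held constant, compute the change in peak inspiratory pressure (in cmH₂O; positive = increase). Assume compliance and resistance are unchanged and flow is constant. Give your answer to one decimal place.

PIP = Vt/C + R·V̇ + PEEP (constant-flow equation of motion).
Only the resistive term changes: ΔPIP = R × ΔV̇ = 25.1 × (1.2167 − 0.85) = 25.1 × 0.3667 = 9.204 cmH2O.

9.2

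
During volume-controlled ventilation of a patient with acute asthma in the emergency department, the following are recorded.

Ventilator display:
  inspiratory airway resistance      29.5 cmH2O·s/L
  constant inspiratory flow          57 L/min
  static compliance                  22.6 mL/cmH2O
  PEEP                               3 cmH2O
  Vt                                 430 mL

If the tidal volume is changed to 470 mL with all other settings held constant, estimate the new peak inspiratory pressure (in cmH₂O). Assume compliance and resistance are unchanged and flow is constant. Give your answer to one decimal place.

51.8

Flow: 57 L/min ÷ 60 = 0.95 L/s.
PIP = Vt/C + R·V̇ + PEEP (constant-flow equation of motion).
Only the elastic term changes: ΔPIP = ΔVt / C = (470 − 430) / 22.6 = 1.77 cmH2O.
Original PIP = 430/22.6 + 29.5×0.95 + 3 = 50.052 cmH2O; new PIP = 50.052 + (1.77) = 51.822 cmH2O.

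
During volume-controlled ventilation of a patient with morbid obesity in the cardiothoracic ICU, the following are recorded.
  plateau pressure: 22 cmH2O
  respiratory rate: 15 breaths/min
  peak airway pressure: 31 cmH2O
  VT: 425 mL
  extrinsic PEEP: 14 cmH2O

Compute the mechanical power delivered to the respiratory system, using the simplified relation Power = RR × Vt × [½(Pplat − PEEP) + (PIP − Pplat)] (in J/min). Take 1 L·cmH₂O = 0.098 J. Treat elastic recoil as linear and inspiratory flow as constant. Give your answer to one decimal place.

8.1

Per-breath work = Vt × [½(Pplat−PEEP) + (PIP−Pplat)] = 0.425 × [0.5×8.0 + 9.0] = 0.425 × 13.0 = 5.525 L·cmH2O.
Power = 15 × 5.525 = 82.875 L·cmH2O/min.
× 0.098 J/(L·cmH2O) → 8.122 J/min.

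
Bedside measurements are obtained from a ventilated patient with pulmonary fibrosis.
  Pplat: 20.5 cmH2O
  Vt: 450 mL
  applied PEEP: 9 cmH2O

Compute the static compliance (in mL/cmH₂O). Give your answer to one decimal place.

39.1

Cstat = Vt / (Pplat − PEEP) = 450 / (20.5 − 9) = 450 / 11.5 = 39.13 mL/cmH2O.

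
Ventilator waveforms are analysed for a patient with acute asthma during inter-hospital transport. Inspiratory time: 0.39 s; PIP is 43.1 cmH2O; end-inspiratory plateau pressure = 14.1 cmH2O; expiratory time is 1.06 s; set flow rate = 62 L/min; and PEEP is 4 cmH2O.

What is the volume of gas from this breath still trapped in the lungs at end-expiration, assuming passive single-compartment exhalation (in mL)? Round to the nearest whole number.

Flow: 62 L/min ÷ 60 = 1.0333 L/s.
Vt = flow × Ti = 1.0333 L/s × 0.39 s × 1000 mL/L = 402.99 mL.
R = (PIP − Pplat)/V̇ = (43.1 − 14.1) / 1.0333 = 29.0/1.0333 = 28.065 cmH2O·s/L.
C = Vt/(Pplat − PEEP) = 402.99 / (14.1 − 4) = 402.99/10.1 = 39.9 mL/cmH2O.
τ = R × C = 28.065 × 0.0399 L/cmH2O = 1.12 s.
Fraction remaining = e^(−Te/τ) = e^(−1.06/1.12) = 0.3881.
Trapped volume = 402.99 × 0.3881 = 156.4 mL.

156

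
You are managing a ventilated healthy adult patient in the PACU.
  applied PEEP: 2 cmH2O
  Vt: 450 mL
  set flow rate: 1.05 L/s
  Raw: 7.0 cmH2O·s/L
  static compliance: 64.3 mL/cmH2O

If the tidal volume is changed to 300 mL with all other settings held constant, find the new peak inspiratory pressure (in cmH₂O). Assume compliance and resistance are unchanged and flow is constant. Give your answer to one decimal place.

PIP = Vt/C + R·V̇ + PEEP (constant-flow equation of motion).
Only the elastic term changes: ΔPIP = ΔVt / C = (300 − 450) / 64.3 = -2.333 cmH2O.
Original PIP = 450/64.3 + 7.0×1.05 + 2 = 16.348 cmH2O; new PIP = 16.348 + (-2.333) = 14.015 cmH2O.

14.0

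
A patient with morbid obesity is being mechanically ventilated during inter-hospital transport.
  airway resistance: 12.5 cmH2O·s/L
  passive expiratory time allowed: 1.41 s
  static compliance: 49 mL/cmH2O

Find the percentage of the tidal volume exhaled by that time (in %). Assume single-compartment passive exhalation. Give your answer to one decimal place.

τ = R × C = 12.5 × 49 mL/cmH2O = 12.5 × 0.049 L/cmH2O = 0.6125 s.
Passive exhalation: V(t)/V₀ = e^(−t/τ) = e^(−1.41/0.6125) = 0.1001.
Fraction exhaled = 1 − 0.1001 = 0.8999 → 89.99%.

90.0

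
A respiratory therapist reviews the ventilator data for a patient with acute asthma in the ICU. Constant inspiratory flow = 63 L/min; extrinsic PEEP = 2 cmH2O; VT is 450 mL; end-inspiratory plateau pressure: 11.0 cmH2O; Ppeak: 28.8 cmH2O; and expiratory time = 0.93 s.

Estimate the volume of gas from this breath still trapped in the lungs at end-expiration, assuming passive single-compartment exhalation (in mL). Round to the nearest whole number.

Flow: 63 L/min ÷ 60 = 1.05 L/s.
R = (PIP − Pplat)/V̇ = (28.8 − 11.0) / 1.05 = 17.8/1.05 = 16.952 cmH2O·s/L.
C = Vt/(Pplat − PEEP) = 450.0 / (11.0 − 2) = 450.0/9.0 = 50.0 mL/cmH2O.
τ = R × C = 16.952 × 0.05 L/cmH2O = 0.8476 s.
Fraction remaining = e^(−Te/τ) = e^(−0.93/0.8476) = 0.3338.
Trapped volume = 450.0 × 0.3338 = 150.21 mL.

150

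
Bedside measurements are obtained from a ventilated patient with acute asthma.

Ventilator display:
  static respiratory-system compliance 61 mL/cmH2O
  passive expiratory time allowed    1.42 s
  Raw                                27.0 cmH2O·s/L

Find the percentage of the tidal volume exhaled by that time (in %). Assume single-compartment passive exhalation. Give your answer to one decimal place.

τ = R × C = 27.0 × 61 mL/cmH2O = 27.0 × 0.061 L/cmH2O = 1.647 s.
Passive exhalation: V(t)/V₀ = e^(−t/τ) = e^(−1.42/1.647) = 0.4222.
Fraction exhaled = 1 − 0.4222 = 0.5778 → 57.78%.

57.8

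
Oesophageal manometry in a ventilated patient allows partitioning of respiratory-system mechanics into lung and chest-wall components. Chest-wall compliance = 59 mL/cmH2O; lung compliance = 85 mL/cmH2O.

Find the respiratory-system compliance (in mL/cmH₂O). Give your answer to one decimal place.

Lung and chest wall are elastances in series: 1/Crs = 1/CL + 1/Ccw.
1/Crs = 1/85 + 1/59 = 0.02871.
Crs = 34.831 mL/cmH2O.

34.8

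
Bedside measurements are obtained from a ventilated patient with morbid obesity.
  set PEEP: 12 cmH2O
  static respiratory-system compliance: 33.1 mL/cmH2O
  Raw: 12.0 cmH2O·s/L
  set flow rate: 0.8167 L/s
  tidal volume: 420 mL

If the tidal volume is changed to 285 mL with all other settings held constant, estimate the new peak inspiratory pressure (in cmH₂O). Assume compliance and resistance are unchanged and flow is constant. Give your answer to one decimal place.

30.4

PIP = Vt/C + R·V̇ + PEEP (constant-flow equation of motion).
Only the elastic term changes: ΔPIP = ΔVt / C = (285 − 420) / 33.1 = -4.079 cmH2O.
Original PIP = 420/33.1 + 12.0×0.8167 + 12 = 34.489 cmH2O; new PIP = 34.489 + (-4.079) = 30.41 cmH2O.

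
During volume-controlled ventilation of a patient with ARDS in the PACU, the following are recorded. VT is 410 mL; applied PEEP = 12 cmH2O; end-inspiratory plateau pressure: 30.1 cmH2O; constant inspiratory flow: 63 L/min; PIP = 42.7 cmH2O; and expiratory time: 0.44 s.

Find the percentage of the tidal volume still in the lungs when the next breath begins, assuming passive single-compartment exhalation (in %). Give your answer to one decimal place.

Flow: 63 L/min ÷ 60 = 1.05 L/s.
R = (PIP − Pplat)/V̇ = (42.7 − 30.1) / 1.05 = 12.6/1.05 = 12.0 cmH2O·s/L.
C = Vt/(Pplat − PEEP) = 410.0 / (30.1 − 12) = 410.0/18.1 = 22.652 mL/cmH2O.
τ = R × C = 12.0 × 0.02265 L/cmH2O = 0.2718 s.
Fraction remaining at end-expiration = e^(−Te/τ) = e^(−0.44/0.2718) = 0.1981 → 19.81%.

19.8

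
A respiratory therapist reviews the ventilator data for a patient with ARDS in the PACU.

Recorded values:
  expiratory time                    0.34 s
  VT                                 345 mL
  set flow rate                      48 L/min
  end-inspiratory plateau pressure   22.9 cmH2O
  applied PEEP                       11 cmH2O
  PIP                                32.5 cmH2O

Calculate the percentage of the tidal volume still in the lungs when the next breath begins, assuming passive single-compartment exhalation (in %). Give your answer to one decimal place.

37.6

Flow: 48 L/min ÷ 60 = 0.8 L/s.
R = (PIP − Pplat)/V̇ = (32.5 − 22.9) / 0.8 = 9.6/0.8 = 12.0 cmH2O·s/L.
C = Vt/(Pplat − PEEP) = 345.0 / (22.9 − 11) = 345.0/11.9 = 28.992 mL/cmH2O.
τ = R × C = 12.0 × 0.02899 L/cmH2O = 0.3479 s.
Fraction remaining at end-expiration = e^(−Te/τ) = e^(−0.34/0.3479) = 0.3763 → 37.63%.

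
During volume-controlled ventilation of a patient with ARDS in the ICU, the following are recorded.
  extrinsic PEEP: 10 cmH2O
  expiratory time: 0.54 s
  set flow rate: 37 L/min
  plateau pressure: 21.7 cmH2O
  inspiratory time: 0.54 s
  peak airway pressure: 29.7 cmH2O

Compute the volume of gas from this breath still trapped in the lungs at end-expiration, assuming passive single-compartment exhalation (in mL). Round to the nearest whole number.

77

Flow: 37 L/min ÷ 60 = 0.6167 L/s.
Vt = flow × Ti = 0.6167 L/s × 0.54 s × 1000 mL/L = 333.02 mL.
R = (PIP − Pplat)/V̇ = (29.7 − 21.7) / 0.6167 = 8.0/0.6167 = 12.972 cmH2O·s/L.
C = Vt/(Pplat − PEEP) = 333.02 / (21.7 − 10) = 333.02/11.7 = 28.463 mL/cmH2O.
τ = R × C = 12.972 × 0.02846 L/cmH2O = 0.3692 s.
Fraction remaining = e^(−Te/τ) = e^(−0.54/0.3692) = 0.2316.
Trapped volume = 333.02 × 0.2316 = 77.127 mL.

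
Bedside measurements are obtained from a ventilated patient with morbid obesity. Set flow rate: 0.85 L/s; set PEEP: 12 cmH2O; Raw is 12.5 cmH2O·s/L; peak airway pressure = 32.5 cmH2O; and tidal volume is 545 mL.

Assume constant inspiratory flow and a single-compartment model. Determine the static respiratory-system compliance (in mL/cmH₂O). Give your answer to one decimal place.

Equation of motion (constant flow): PIP = Vt/C + R·V̇ + PEEP.
Vt/C = PIP − R·V̇ − PEEP = 32.5 − 12.5×0.85 − 12 = 32.5 − 10.625 − 12 = 9.875 cmH2O.
C = Vt / 9.875 = 545 / 9.875 = 55.19 mL/cmH2O.

55.2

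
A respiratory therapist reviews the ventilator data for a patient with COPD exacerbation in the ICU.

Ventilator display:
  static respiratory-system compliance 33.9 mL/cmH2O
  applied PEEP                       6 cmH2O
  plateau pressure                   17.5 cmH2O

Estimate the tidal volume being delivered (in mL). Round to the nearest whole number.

390

Vt = Cstat × (Pplat − PEEP) = 33.9 × (17.5 − 6) = 33.9 × 11.5 = 389.85 mL.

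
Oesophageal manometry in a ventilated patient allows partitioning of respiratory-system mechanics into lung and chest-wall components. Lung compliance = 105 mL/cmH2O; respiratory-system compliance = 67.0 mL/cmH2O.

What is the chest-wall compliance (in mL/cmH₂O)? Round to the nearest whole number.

185

1/Ccw = 1/Crs − 1/CL.
1/Ccw = 1/67.0 − 1/105 = 0.005402.
Ccw = 185.12 mL/cmH2O.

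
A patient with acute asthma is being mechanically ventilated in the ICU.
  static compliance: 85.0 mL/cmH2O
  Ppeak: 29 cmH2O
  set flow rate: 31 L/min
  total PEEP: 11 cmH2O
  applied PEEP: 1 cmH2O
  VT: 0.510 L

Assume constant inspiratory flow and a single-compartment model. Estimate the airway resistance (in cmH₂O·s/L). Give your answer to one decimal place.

23.2

Flow: 31 L/min ÷ 60 = 0.5167 L/s.
Total PEEP = 11 cmH2O (set 1 + intrinsic 10); this is the baseline alveolar pressure.
Equation of motion (constant flow): PIP = Vt/C + R·V̇ + PEEP.
R·V̇ = PIP − Vt/C − PEEP = 29 − 510/85.0 − 11 = 29 − 6.0 − 11 = 12.0 cmH2O.
R = 12.0 / 0.5167 = 23.224 cmH2O·s/L.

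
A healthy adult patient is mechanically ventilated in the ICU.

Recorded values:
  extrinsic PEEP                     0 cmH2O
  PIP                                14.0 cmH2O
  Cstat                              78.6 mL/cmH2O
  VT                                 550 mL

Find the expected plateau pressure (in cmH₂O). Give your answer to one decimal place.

Pplat = PEEP + Vt / Cstat = 0 + 550 / 78.6 = 0 + 6.997 = 6.997 cmH2O.

7.0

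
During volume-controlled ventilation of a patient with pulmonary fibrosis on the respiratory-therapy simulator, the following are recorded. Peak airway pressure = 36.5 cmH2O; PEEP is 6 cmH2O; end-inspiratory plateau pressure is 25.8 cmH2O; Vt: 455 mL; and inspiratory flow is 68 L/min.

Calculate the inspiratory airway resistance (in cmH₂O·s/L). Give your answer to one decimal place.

Flow: 68 L/min ÷ 60 = 1.1333 L/s.
Raw = (PIP − Pplat) / flow = (36.5 − 25.8) / 1.1333 = 10.7 / 1.1333 = 9.441 cmH2O·s/L.

9.4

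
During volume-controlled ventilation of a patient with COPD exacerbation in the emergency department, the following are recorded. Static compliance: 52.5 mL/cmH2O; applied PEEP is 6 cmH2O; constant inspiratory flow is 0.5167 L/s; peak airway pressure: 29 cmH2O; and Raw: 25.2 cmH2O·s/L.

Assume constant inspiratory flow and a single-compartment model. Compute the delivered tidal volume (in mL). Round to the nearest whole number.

524

Equation of motion (constant flow): PIP = Vt/C + R·V̇ + PEEP.
Vt/C = PIP − R·V̇ − PEEP = 29 − 13.021 − 6 = 9.979 cmH2O.
Vt = C × 9.979 = 52.5 × 9.979 = 523.9 mL.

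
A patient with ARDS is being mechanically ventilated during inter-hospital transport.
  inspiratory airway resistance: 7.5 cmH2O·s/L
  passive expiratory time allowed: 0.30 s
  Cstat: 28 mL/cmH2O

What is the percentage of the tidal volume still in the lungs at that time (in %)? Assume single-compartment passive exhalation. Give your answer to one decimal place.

24.0

τ = R × C = 7.5 × 28 mL/cmH2O = 7.5 × 0.028 L/cmH2O = 0.21 s.
Passive exhalation: V(t)/V₀ = e^(−t/τ) = e^(−0.30/0.21) = 0.2397.
Fraction remaining = 0.2397 → 23.97%.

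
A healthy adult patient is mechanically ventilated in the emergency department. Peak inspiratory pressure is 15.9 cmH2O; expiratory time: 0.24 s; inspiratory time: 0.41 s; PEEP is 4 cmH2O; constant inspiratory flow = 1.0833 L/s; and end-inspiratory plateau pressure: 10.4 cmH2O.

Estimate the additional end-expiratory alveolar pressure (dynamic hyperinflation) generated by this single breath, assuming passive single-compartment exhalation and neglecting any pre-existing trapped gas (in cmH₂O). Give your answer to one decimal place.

3.2

Vt = flow × Ti = 1.0833 L/s × 0.41 s × 1000 mL/L = 444.15 mL.
R = (PIP − Pplat)/V̇ = (15.9 − 10.4) / 1.0833 = 5.5/1.0833 = 5.077 cmH2O·s/L.
C = Vt/(Pplat − PEEP) = 444.15 / (10.4 − 4) = 444.15/6.4 = 69.398 mL/cmH2O.
τ = R × C = 5.077 × 0.0694 L/cmH2O = 0.3523 s.
Fraction remaining = e^(−Te/τ) = e^(−0.24/0.3523) = 0.506; trapped volume = 444.15 × 0.506 = 224.74 mL.
Additional alveolar pressure from trapping ≈ V_trapped / C = 224.74 / 69.398 = 3.238 cmH2O.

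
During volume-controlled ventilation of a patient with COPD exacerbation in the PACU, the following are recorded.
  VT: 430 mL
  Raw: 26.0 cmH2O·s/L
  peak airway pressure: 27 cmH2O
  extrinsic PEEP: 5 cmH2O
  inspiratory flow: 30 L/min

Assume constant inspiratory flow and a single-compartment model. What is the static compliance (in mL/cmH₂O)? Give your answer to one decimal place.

Flow: 30 L/min ÷ 60 = 0.5 L/s.
Equation of motion (constant flow): PIP = Vt/C + R·V̇ + PEEP.
Vt/C = PIP − R·V̇ − PEEP = 27 − 26.0×0.5 − 5 = 27 − 13.0 − 5 = 9.0 cmH2O.
C = Vt / 9.0 = 430 / 9.0 = 47.778 mL/cmH2O.

47.8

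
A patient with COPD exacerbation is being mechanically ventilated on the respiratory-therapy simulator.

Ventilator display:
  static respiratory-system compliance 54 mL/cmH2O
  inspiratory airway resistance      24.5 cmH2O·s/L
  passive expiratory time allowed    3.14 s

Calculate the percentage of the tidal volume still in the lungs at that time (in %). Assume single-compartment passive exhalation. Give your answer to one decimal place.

9.3

τ = R × C = 24.5 × 54 mL/cmH2O = 24.5 × 0.054 L/cmH2O = 1.323 s.
Passive exhalation: V(t)/V₀ = e^(−t/τ) = e^(−3.14/1.323) = 0.09316.
Fraction remaining = 0.09316 → 9.316%.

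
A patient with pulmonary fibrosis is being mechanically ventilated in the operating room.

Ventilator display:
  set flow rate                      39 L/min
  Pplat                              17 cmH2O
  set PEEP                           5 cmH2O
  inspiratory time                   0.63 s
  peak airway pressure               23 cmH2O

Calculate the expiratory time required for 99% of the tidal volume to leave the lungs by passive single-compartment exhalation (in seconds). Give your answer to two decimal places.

Flow: 39 L/min ÷ 60 = 0.65 L/s.
Vt = flow × Ti = 0.65 L/s × 0.63 s × 1000 mL/L = 409.5 mL.
R = (PIP − Pplat)/V̇ = (23 − 17) / 0.65 = 6.0/0.65 = 9.231 cmH2O·s/L.
C = Vt/(Pplat − PEEP) = 409.5 / (17 − 5) = 409.5/12.0 = 34.125 mL/cmH2O.
τ = R × C = 9.231 × 0.03413 L/cmH2O = 0.3151 s.
t = −τ·ln(1 − 0.99) = −0.3151·ln(0.01) = 1.451 s.

1.45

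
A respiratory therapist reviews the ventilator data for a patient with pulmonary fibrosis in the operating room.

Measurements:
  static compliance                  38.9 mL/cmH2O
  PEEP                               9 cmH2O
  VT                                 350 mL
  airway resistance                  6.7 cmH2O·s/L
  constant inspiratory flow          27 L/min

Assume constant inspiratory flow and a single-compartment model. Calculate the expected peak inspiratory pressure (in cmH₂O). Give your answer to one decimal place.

21.0

Flow: 27 L/min ÷ 60 = 0.45 L/s.
Equation of motion (constant flow): PIP = Vt/C + R·V̇ + PEEP.
PIP = 350/38.9 + 6.7×0.45 + 9 = 8.997 + 3.015 + 9 = 21.012 cmH2O.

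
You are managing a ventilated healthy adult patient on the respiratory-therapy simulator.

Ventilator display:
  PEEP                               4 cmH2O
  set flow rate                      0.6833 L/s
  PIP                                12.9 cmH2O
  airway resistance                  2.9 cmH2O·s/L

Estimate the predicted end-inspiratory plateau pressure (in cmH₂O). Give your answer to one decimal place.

Pplat = PIP − Raw × flow = 12.9 − 2.9 × 0.6833 = 12.9 − 1.982 = 10.918 cmH2O.

10.9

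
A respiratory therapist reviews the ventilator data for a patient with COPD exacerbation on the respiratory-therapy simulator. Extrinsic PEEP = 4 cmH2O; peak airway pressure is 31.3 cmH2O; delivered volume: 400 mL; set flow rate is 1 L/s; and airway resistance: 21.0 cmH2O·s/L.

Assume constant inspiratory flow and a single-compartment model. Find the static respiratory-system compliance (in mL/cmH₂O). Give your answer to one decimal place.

Equation of motion (constant flow): PIP = Vt/C + R·V̇ + PEEP.
Vt/C = PIP − R·V̇ − PEEP = 31.3 − 21.0×1 − 4 = 31.3 − 21.0 − 4 = 6.3 cmH2O.
C = Vt / 6.3 = 400 / 6.3 = 63.492 mL/cmH2O.

63.5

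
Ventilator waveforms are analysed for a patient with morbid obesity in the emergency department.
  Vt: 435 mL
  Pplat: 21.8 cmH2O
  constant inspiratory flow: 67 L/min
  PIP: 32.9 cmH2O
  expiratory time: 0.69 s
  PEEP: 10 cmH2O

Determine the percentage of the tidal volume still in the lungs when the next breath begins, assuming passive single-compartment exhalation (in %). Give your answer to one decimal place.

15.2

Flow: 67 L/min ÷ 60 = 1.1167 L/s.
R = (PIP − Pplat)/V̇ = (32.9 − 21.8) / 1.1167 = 11.1/1.1167 = 9.94 cmH2O·s/L.
C = Vt/(Pplat − PEEP) = 435.0 / (21.8 − 10) = 435.0/11.8 = 36.864 mL/cmH2O.
τ = R × C = 9.94 × 0.03686 L/cmH2O = 0.3664 s.
Fraction remaining at end-expiration = e^(−Te/τ) = e^(−0.69/0.3664) = 0.1521 → 15.21%.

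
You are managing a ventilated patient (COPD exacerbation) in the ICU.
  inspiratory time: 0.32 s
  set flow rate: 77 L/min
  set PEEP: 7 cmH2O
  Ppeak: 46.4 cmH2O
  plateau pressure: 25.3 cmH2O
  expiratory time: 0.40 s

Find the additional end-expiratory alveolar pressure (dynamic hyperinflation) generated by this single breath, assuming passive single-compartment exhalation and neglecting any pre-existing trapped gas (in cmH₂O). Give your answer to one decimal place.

6.2

Flow: 77 L/min ÷ 60 = 1.2833 L/s.
Vt = flow × Ti = 1.2833 L/s × 0.32 s × 1000 mL/L = 410.66 mL.
R = (PIP − Pplat)/V̇ = (46.4 − 25.3) / 1.2833 = 21.1/1.2833 = 16.442 cmH2O·s/L.
C = Vt/(Pplat − PEEP) = 410.66 / (25.3 − 7) = 410.66/18.3 = 22.44 mL/cmH2O.
τ = R × C = 16.442 × 0.02244 L/cmH2O = 0.369 s.
Fraction remaining = e^(−Te/τ) = e^(−0.40/0.369) = 0.3382; trapped volume = 410.66 × 0.3382 = 138.89 mL.
Additional alveolar pressure from trapping ≈ V_trapped / C = 138.89 / 22.44 = 6.189 cmH2O.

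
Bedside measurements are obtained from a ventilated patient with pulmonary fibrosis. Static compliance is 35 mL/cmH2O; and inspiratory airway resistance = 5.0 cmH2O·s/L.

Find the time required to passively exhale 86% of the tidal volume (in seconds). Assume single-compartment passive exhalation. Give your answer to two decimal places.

0.34

τ = R × C = 5.0 × 35 mL/cmH2O = 5.0 × 0.035 L/cmH2O = 0.175 s.
Exhaled fraction f = 1 − e^(−t/τ) → t = −τ·ln(1 − f) = −0.175·ln(0.14) = 0.3441 s.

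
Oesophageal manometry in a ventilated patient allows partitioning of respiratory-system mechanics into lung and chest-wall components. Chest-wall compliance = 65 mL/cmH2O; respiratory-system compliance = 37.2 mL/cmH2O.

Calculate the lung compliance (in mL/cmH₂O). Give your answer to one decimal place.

1/CL = 1/Crs − 1/Ccw.
1/CL = 1/37.2 − 1/65 = 0.0115.
CL = 86.957 mL/cmH2O.

87.0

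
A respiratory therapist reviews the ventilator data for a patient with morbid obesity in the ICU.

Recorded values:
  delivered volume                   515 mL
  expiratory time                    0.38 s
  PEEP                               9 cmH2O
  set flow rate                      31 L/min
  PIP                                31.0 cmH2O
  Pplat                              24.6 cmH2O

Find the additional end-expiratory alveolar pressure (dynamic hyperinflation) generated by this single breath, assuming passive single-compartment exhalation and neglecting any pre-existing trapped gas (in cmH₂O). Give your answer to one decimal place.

6.2

Flow: 31 L/min ÷ 60 = 0.5167 L/s.
R = (PIP − Pplat)/V̇ = (31.0 − 24.6) / 0.5167 = 6.4/0.5167 = 12.386 cmH2O·s/L.
C = Vt/(Pplat − PEEP) = 515.0 / (24.6 − 9) = 515.0/15.6 = 33.013 mL/cmH2O.
τ = R × C = 12.386 × 0.03301 L/cmH2O = 0.4089 s.
Fraction remaining = e^(−Te/τ) = e^(−0.38/0.4089) = 0.3948; trapped volume = 515.0 × 0.3948 = 203.32 mL.
Additional alveolar pressure from trapping ≈ V_trapped / C = 203.32 / 33.013 = 6.159 cmH2O.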